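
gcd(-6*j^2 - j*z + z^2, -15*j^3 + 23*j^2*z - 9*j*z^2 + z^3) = -3*j + z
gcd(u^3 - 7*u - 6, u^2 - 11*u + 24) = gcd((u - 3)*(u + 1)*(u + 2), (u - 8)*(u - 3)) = u - 3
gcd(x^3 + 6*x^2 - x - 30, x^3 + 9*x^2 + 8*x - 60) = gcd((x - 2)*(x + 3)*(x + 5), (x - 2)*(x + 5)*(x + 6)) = x^2 + 3*x - 10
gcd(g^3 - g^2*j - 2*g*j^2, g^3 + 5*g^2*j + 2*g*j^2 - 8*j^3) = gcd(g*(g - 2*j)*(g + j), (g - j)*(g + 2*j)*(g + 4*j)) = 1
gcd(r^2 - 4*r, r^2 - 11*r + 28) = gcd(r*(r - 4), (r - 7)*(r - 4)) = r - 4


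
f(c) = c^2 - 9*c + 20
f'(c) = 2*c - 9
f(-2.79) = 52.89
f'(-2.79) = -14.58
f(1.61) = 8.10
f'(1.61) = -5.78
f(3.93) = 0.07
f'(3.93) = -1.14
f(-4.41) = 79.14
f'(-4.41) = -17.82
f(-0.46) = 24.35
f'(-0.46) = -9.92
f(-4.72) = 84.76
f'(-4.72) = -18.44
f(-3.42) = 62.48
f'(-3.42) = -15.84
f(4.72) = -0.20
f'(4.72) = 0.44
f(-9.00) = 182.00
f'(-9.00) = -27.00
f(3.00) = 2.00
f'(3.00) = -3.00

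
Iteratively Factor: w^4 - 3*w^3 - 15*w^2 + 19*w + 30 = (w + 1)*(w^3 - 4*w^2 - 11*w + 30) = (w - 5)*(w + 1)*(w^2 + w - 6) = (w - 5)*(w - 2)*(w + 1)*(w + 3)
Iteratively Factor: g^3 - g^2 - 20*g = (g + 4)*(g^2 - 5*g) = g*(g + 4)*(g - 5)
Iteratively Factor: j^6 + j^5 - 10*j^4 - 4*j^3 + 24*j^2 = (j - 2)*(j^5 + 3*j^4 - 4*j^3 - 12*j^2) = (j - 2)^2*(j^4 + 5*j^3 + 6*j^2) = j*(j - 2)^2*(j^3 + 5*j^2 + 6*j) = j^2*(j - 2)^2*(j^2 + 5*j + 6) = j^2*(j - 2)^2*(j + 2)*(j + 3)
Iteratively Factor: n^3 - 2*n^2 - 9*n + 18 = (n + 3)*(n^2 - 5*n + 6) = (n - 3)*(n + 3)*(n - 2)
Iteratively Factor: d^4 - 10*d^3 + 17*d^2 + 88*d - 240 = (d - 4)*(d^3 - 6*d^2 - 7*d + 60) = (d - 4)^2*(d^2 - 2*d - 15) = (d - 5)*(d - 4)^2*(d + 3)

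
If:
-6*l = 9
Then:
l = -3/2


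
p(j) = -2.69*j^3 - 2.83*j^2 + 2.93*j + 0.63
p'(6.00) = -321.55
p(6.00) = -664.71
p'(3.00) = -86.68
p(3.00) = -88.68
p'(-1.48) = -6.37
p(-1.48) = -1.18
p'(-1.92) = -15.95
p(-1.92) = 3.61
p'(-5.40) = -201.83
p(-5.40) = 325.86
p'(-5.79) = -234.84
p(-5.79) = 410.93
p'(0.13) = 2.06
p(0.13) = 0.96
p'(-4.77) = -153.69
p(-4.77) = 214.21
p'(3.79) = -134.44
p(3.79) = -175.36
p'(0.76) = -6.03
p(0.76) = 0.04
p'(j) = -8.07*j^2 - 5.66*j + 2.93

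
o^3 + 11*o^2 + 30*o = o*(o + 5)*(o + 6)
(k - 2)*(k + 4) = k^2 + 2*k - 8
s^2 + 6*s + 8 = (s + 2)*(s + 4)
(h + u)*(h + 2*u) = h^2 + 3*h*u + 2*u^2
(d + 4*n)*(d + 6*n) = d^2 + 10*d*n + 24*n^2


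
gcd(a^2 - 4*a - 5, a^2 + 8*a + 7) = a + 1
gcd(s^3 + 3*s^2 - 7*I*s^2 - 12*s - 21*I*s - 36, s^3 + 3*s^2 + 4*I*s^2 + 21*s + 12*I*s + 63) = s^2 + s*(3 - 3*I) - 9*I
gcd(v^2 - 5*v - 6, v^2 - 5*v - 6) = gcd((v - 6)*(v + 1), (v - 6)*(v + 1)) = v^2 - 5*v - 6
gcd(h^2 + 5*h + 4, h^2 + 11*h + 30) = 1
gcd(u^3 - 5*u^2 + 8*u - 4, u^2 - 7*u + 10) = u - 2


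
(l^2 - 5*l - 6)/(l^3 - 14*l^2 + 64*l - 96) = (l + 1)/(l^2 - 8*l + 16)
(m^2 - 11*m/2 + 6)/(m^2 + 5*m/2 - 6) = (m - 4)/(m + 4)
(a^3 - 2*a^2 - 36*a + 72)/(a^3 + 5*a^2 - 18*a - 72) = (a^2 - 8*a + 12)/(a^2 - a - 12)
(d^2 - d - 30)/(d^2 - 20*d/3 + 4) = 3*(d + 5)/(3*d - 2)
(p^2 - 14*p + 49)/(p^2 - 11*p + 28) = (p - 7)/(p - 4)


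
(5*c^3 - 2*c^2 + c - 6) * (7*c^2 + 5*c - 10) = 35*c^5 + 11*c^4 - 53*c^3 - 17*c^2 - 40*c + 60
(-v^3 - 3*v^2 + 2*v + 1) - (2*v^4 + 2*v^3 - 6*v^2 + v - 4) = -2*v^4 - 3*v^3 + 3*v^2 + v + 5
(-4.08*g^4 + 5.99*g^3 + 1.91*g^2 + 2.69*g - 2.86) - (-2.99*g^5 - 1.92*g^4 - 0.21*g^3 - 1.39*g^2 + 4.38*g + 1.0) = 2.99*g^5 - 2.16*g^4 + 6.2*g^3 + 3.3*g^2 - 1.69*g - 3.86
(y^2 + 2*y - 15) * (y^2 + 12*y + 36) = y^4 + 14*y^3 + 45*y^2 - 108*y - 540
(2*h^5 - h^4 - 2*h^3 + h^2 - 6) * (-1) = -2*h^5 + h^4 + 2*h^3 - h^2 + 6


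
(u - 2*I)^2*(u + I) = u^3 - 3*I*u^2 - 4*I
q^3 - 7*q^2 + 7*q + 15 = (q - 5)*(q - 3)*(q + 1)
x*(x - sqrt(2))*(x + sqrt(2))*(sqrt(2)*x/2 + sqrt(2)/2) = sqrt(2)*x^4/2 + sqrt(2)*x^3/2 - sqrt(2)*x^2 - sqrt(2)*x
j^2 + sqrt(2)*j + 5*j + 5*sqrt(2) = (j + 5)*(j + sqrt(2))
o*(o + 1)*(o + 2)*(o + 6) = o^4 + 9*o^3 + 20*o^2 + 12*o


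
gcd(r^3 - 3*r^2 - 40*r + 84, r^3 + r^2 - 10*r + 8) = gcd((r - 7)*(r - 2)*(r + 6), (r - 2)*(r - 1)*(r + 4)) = r - 2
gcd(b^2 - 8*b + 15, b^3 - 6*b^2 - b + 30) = b^2 - 8*b + 15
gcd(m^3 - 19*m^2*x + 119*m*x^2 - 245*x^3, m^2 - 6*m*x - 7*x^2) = -m + 7*x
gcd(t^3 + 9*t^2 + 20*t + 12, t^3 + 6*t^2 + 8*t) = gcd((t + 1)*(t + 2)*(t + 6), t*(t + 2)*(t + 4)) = t + 2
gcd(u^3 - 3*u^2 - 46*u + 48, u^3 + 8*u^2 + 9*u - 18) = u^2 + 5*u - 6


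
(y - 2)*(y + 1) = y^2 - y - 2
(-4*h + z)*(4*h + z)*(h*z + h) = -16*h^3*z - 16*h^3 + h*z^3 + h*z^2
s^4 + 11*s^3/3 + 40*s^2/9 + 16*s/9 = s*(s + 1)*(s + 4/3)^2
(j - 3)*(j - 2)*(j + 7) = j^3 + 2*j^2 - 29*j + 42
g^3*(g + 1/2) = g^4 + g^3/2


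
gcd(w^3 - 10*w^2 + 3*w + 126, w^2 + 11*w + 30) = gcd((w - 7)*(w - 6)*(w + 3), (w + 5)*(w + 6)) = 1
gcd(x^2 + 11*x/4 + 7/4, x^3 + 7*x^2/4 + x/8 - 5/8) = x + 1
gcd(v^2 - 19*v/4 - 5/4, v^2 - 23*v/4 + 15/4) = v - 5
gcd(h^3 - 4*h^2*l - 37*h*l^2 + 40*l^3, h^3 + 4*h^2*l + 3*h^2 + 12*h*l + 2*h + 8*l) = 1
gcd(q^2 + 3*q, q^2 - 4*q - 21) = q + 3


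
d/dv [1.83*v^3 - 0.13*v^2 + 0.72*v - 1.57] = 5.49*v^2 - 0.26*v + 0.72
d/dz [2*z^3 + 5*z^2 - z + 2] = 6*z^2 + 10*z - 1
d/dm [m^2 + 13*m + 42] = 2*m + 13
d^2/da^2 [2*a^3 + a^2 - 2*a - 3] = 12*a + 2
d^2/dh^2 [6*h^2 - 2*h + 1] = 12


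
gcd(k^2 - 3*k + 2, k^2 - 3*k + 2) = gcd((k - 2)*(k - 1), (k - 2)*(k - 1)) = k^2 - 3*k + 2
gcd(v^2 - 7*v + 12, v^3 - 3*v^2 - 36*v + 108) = v - 3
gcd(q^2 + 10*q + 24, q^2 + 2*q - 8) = q + 4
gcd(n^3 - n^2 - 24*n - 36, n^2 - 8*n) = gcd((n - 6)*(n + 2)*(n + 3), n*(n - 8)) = 1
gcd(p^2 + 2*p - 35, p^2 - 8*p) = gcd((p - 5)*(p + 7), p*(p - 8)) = 1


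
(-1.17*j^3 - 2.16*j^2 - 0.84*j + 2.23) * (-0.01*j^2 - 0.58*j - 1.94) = 0.0117*j^5 + 0.7002*j^4 + 3.531*j^3 + 4.6553*j^2 + 0.3362*j - 4.3262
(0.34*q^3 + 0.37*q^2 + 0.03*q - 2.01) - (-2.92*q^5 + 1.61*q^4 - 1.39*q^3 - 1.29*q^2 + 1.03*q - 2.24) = 2.92*q^5 - 1.61*q^4 + 1.73*q^3 + 1.66*q^2 - 1.0*q + 0.23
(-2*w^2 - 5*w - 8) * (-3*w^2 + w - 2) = 6*w^4 + 13*w^3 + 23*w^2 + 2*w + 16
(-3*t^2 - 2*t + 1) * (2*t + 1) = -6*t^3 - 7*t^2 + 1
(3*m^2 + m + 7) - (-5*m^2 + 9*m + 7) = 8*m^2 - 8*m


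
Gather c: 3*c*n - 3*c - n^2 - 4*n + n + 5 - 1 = c*(3*n - 3) - n^2 - 3*n + 4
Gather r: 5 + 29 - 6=28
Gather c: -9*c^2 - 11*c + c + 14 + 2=-9*c^2 - 10*c + 16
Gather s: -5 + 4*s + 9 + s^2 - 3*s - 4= s^2 + s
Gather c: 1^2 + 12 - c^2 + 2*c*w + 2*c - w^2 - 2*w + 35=-c^2 + c*(2*w + 2) - w^2 - 2*w + 48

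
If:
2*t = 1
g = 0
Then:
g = 0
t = 1/2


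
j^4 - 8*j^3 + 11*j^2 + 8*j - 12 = (j - 6)*(j - 2)*(j - 1)*(j + 1)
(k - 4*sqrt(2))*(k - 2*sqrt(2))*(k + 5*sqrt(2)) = k^3 - sqrt(2)*k^2 - 44*k + 80*sqrt(2)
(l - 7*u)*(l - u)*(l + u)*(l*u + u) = l^4*u - 7*l^3*u^2 + l^3*u - l^2*u^3 - 7*l^2*u^2 + 7*l*u^4 - l*u^3 + 7*u^4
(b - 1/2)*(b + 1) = b^2 + b/2 - 1/2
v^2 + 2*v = v*(v + 2)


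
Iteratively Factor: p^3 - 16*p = (p)*(p^2 - 16) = p*(p - 4)*(p + 4)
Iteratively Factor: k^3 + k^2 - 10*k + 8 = (k - 2)*(k^2 + 3*k - 4) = (k - 2)*(k + 4)*(k - 1)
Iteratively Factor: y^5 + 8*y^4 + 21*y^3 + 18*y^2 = (y + 2)*(y^4 + 6*y^3 + 9*y^2) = y*(y + 2)*(y^3 + 6*y^2 + 9*y) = y^2*(y + 2)*(y^2 + 6*y + 9) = y^2*(y + 2)*(y + 3)*(y + 3)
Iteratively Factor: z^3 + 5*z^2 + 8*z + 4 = (z + 1)*(z^2 + 4*z + 4) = (z + 1)*(z + 2)*(z + 2)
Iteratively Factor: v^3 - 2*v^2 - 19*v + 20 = (v - 1)*(v^2 - v - 20) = (v - 1)*(v + 4)*(v - 5)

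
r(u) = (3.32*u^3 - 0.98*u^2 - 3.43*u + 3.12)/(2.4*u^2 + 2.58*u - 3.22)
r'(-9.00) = 1.34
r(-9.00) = -14.68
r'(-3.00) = -0.22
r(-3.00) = -7.99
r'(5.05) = 1.32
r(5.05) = 5.47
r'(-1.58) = -39.37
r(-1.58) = 5.37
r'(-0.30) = 0.20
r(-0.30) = -1.05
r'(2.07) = 1.11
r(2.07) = 1.71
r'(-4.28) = 1.01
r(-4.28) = -8.77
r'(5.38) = 1.33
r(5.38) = 5.91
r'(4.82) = 1.32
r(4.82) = 5.17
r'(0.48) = -2.41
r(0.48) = -1.13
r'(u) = (-4.8*u - 2.58)*(3.32*u^3 - 0.98*u^2 - 3.43*u + 3.12)/(2.4*u^2 + 2.58*u - 3.22)^2 + (9.96*u^2 - 1.96*u - 3.43)/(2.4*u^2 + 2.58*u - 3.22)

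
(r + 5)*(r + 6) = r^2 + 11*r + 30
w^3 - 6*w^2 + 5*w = w*(w - 5)*(w - 1)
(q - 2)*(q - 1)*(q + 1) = q^3 - 2*q^2 - q + 2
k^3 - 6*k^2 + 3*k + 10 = (k - 5)*(k - 2)*(k + 1)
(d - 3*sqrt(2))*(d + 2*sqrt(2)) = d^2 - sqrt(2)*d - 12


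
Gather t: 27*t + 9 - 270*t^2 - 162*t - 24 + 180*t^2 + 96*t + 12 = -90*t^2 - 39*t - 3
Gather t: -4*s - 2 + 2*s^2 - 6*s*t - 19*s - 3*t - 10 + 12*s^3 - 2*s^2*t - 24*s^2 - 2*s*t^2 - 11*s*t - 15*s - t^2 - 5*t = 12*s^3 - 22*s^2 - 38*s + t^2*(-2*s - 1) + t*(-2*s^2 - 17*s - 8) - 12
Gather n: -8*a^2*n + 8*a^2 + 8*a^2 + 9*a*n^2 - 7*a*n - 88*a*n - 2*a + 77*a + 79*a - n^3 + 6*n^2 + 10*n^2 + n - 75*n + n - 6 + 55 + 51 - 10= 16*a^2 + 154*a - n^3 + n^2*(9*a + 16) + n*(-8*a^2 - 95*a - 73) + 90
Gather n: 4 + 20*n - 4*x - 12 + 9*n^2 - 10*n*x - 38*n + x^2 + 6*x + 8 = 9*n^2 + n*(-10*x - 18) + x^2 + 2*x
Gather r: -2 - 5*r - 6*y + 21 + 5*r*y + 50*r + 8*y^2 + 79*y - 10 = r*(5*y + 45) + 8*y^2 + 73*y + 9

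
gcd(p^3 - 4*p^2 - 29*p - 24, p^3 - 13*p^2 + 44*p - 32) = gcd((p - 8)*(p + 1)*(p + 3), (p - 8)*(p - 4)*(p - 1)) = p - 8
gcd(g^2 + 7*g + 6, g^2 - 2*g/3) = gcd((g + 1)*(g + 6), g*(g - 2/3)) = 1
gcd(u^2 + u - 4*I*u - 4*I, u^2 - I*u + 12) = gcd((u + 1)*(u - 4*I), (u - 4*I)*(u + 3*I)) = u - 4*I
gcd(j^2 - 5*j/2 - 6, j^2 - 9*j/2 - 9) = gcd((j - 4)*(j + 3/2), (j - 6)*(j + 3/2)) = j + 3/2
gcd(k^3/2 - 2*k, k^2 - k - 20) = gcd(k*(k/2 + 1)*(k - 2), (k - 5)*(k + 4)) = 1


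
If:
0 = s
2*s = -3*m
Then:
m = 0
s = 0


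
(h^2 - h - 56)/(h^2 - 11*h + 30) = (h^2 - h - 56)/(h^2 - 11*h + 30)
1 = 1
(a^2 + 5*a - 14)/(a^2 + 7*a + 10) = (a^2 + 5*a - 14)/(a^2 + 7*a + 10)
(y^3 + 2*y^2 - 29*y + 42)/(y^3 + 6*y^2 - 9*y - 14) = (y - 3)/(y + 1)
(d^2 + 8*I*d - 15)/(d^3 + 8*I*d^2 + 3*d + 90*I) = (d + 3*I)/(d^2 + 3*I*d + 18)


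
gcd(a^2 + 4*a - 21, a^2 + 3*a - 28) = a + 7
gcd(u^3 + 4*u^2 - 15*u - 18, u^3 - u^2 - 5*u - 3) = u^2 - 2*u - 3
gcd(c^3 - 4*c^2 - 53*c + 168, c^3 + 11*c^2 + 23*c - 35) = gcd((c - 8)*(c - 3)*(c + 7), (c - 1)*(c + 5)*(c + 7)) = c + 7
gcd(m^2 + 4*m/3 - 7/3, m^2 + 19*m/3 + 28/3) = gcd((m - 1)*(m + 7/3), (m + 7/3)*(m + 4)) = m + 7/3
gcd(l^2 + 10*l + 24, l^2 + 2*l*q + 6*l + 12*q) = l + 6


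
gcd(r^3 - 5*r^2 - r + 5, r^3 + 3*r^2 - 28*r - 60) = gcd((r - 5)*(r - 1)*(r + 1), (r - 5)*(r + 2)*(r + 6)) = r - 5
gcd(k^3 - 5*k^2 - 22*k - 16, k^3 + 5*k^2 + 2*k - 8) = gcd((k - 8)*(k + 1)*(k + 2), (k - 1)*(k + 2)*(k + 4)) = k + 2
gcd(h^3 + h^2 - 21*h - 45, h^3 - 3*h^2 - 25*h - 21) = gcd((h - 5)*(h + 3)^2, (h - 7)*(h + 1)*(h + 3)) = h + 3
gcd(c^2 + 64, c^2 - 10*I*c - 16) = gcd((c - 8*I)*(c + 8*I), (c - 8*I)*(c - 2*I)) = c - 8*I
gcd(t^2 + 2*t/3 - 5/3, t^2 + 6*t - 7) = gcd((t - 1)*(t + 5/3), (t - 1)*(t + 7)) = t - 1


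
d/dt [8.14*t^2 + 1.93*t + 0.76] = 16.28*t + 1.93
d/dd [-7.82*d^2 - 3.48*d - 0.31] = -15.64*d - 3.48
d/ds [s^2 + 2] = 2*s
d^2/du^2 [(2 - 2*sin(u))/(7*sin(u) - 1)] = 12*(-7*sin(u)^2 - sin(u) + 14)/(7*sin(u) - 1)^3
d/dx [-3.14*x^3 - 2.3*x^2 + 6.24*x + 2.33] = -9.42*x^2 - 4.6*x + 6.24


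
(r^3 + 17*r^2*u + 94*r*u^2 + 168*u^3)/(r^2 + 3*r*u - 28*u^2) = (r^2 + 10*r*u + 24*u^2)/(r - 4*u)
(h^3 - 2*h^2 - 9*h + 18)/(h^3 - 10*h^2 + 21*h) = (h^2 + h - 6)/(h*(h - 7))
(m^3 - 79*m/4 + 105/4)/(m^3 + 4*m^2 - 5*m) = (m^2 - 5*m + 21/4)/(m*(m - 1))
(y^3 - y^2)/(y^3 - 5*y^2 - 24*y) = y*(1 - y)/(-y^2 + 5*y + 24)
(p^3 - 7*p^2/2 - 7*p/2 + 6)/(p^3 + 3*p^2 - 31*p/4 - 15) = 2*(p^2 - 5*p + 4)/(2*p^2 + 3*p - 20)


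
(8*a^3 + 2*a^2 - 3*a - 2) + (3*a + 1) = 8*a^3 + 2*a^2 - 1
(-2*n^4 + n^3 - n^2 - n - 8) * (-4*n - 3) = 8*n^5 + 2*n^4 + n^3 + 7*n^2 + 35*n + 24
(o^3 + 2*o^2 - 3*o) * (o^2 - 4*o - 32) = o^5 - 2*o^4 - 43*o^3 - 52*o^2 + 96*o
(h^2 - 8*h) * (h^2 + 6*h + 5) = h^4 - 2*h^3 - 43*h^2 - 40*h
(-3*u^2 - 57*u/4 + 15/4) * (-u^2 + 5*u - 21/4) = 3*u^4 - 3*u^3/4 - 237*u^2/4 + 1497*u/16 - 315/16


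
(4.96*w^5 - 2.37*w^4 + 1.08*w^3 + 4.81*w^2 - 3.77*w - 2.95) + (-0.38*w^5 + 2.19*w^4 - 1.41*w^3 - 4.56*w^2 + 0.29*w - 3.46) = 4.58*w^5 - 0.18*w^4 - 0.33*w^3 + 0.25*w^2 - 3.48*w - 6.41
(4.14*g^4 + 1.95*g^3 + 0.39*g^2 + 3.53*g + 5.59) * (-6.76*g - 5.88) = -27.9864*g^5 - 37.5252*g^4 - 14.1024*g^3 - 26.156*g^2 - 58.5448*g - 32.8692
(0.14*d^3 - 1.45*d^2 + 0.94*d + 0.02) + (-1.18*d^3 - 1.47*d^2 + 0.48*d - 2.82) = -1.04*d^3 - 2.92*d^2 + 1.42*d - 2.8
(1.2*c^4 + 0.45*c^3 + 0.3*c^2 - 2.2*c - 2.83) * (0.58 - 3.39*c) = -4.068*c^5 - 0.8295*c^4 - 0.756*c^3 + 7.632*c^2 + 8.3177*c - 1.6414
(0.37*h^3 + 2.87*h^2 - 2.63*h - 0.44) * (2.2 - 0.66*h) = -0.2442*h^4 - 1.0802*h^3 + 8.0498*h^2 - 5.4956*h - 0.968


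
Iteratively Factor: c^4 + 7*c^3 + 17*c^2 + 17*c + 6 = (c + 2)*(c^3 + 5*c^2 + 7*c + 3) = (c + 2)*(c + 3)*(c^2 + 2*c + 1) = (c + 1)*(c + 2)*(c + 3)*(c + 1)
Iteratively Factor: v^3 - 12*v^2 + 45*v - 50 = (v - 2)*(v^2 - 10*v + 25) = (v - 5)*(v - 2)*(v - 5)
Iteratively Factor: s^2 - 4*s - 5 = (s - 5)*(s + 1)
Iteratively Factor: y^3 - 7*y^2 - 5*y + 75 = (y + 3)*(y^2 - 10*y + 25) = (y - 5)*(y + 3)*(y - 5)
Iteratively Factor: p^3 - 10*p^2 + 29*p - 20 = (p - 1)*(p^2 - 9*p + 20) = (p - 4)*(p - 1)*(p - 5)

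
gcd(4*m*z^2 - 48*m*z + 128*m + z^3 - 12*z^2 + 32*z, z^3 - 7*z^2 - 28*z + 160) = z^2 - 12*z + 32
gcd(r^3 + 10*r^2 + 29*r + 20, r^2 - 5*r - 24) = 1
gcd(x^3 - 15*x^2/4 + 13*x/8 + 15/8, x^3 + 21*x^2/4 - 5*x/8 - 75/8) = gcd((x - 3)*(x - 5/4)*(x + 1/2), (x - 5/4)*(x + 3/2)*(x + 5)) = x - 5/4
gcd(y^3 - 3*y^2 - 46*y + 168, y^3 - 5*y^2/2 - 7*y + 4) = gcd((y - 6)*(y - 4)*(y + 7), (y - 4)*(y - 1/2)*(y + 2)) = y - 4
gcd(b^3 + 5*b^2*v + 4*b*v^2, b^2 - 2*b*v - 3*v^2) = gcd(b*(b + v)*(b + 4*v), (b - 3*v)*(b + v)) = b + v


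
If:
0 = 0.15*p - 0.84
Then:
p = 5.60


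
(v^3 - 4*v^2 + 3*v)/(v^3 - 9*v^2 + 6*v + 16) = v*(v^2 - 4*v + 3)/(v^3 - 9*v^2 + 6*v + 16)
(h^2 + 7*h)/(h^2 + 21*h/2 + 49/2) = 2*h/(2*h + 7)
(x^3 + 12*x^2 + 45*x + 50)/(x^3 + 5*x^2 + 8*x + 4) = (x^2 + 10*x + 25)/(x^2 + 3*x + 2)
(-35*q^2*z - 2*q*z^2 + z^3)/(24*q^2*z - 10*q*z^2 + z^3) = (-35*q^2 - 2*q*z + z^2)/(24*q^2 - 10*q*z + z^2)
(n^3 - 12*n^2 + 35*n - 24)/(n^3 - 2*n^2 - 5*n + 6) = (n - 8)/(n + 2)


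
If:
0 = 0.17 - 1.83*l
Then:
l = 0.09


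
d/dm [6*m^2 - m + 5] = 12*m - 1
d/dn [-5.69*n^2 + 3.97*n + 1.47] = 3.97 - 11.38*n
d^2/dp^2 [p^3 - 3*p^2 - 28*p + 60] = 6*p - 6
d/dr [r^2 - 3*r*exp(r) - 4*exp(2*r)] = -3*r*exp(r) + 2*r - 8*exp(2*r) - 3*exp(r)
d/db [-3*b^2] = -6*b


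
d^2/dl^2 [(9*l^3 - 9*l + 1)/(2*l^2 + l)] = 2*(-27*l^3 + 12*l^2 + 6*l + 1)/(l^3*(8*l^3 + 12*l^2 + 6*l + 1))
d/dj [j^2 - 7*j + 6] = 2*j - 7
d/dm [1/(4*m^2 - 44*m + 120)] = (11 - 2*m)/(4*(m^2 - 11*m + 30)^2)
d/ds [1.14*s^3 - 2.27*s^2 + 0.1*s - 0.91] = 3.42*s^2 - 4.54*s + 0.1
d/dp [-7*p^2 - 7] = -14*p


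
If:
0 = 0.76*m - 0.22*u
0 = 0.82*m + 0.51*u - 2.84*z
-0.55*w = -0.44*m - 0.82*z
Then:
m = 1.1*z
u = 3.8*z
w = 2.37090909090909*z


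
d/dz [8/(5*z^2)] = -16/(5*z^3)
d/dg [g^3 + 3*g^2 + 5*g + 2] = 3*g^2 + 6*g + 5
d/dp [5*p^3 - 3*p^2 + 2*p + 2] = 15*p^2 - 6*p + 2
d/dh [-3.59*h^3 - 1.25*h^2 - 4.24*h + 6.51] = -10.77*h^2 - 2.5*h - 4.24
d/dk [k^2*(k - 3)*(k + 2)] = k*(4*k^2 - 3*k - 12)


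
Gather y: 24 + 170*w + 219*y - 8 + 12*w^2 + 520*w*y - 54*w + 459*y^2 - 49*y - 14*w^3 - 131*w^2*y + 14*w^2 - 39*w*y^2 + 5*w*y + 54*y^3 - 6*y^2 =-14*w^3 + 26*w^2 + 116*w + 54*y^3 + y^2*(453 - 39*w) + y*(-131*w^2 + 525*w + 170) + 16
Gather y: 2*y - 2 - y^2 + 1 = -y^2 + 2*y - 1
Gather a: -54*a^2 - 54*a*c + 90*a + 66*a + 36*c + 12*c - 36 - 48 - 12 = -54*a^2 + a*(156 - 54*c) + 48*c - 96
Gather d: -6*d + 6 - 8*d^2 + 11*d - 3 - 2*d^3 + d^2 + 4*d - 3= -2*d^3 - 7*d^2 + 9*d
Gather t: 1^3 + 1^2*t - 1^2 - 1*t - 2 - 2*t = -2*t - 2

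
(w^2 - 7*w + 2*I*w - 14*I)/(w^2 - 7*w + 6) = (w^2 + w*(-7 + 2*I) - 14*I)/(w^2 - 7*w + 6)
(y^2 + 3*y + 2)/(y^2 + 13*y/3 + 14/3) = 3*(y + 1)/(3*y + 7)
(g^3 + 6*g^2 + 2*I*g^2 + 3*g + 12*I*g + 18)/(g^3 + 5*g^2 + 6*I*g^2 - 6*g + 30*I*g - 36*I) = (g^2 + 2*I*g + 3)/(g^2 + g*(-1 + 6*I) - 6*I)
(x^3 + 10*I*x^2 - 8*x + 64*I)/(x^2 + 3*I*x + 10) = (x^2 + 12*I*x - 32)/(x + 5*I)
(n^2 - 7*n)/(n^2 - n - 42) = n/(n + 6)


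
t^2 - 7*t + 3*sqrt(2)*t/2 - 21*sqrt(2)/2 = (t - 7)*(t + 3*sqrt(2)/2)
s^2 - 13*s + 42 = (s - 7)*(s - 6)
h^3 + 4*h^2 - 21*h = h*(h - 3)*(h + 7)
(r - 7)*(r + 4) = r^2 - 3*r - 28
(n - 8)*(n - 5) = n^2 - 13*n + 40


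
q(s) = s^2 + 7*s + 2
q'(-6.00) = -5.00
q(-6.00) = -4.00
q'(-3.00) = 1.00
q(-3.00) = -10.00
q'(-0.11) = 6.78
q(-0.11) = 1.24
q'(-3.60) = -0.20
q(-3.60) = -10.24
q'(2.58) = 12.16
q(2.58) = 26.72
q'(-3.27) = 0.46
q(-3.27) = -10.20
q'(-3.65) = -0.30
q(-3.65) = -10.23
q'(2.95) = 12.90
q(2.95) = 31.35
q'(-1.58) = 3.84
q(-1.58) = -6.56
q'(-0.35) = 6.30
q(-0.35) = -0.33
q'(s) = 2*s + 7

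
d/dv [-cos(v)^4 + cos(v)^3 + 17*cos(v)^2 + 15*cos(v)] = (4*cos(v)^3 - 3*cos(v)^2 - 34*cos(v) - 15)*sin(v)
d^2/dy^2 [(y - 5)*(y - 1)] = 2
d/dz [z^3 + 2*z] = 3*z^2 + 2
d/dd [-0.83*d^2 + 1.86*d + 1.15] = 1.86 - 1.66*d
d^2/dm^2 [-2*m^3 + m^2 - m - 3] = 2 - 12*m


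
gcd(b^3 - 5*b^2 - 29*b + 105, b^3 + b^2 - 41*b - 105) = b^2 - 2*b - 35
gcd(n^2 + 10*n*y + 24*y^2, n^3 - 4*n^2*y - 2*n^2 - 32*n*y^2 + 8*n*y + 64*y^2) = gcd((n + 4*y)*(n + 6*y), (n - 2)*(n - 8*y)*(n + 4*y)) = n + 4*y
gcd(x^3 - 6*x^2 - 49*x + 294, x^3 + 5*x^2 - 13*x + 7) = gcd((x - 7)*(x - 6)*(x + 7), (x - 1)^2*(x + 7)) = x + 7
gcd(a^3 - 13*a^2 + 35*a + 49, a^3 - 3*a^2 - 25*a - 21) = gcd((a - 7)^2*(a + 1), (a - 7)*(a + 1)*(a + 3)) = a^2 - 6*a - 7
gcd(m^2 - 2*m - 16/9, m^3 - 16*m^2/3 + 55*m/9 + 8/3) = m - 8/3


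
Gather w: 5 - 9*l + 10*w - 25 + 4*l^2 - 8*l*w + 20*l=4*l^2 + 11*l + w*(10 - 8*l) - 20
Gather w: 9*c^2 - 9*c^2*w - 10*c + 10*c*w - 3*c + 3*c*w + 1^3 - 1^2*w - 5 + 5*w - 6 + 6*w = 9*c^2 - 13*c + w*(-9*c^2 + 13*c + 10) - 10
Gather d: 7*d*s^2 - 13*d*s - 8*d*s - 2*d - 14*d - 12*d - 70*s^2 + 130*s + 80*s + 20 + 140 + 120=d*(7*s^2 - 21*s - 28) - 70*s^2 + 210*s + 280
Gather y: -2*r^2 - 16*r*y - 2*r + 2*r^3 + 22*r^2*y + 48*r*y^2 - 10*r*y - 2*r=2*r^3 - 2*r^2 + 48*r*y^2 - 4*r + y*(22*r^2 - 26*r)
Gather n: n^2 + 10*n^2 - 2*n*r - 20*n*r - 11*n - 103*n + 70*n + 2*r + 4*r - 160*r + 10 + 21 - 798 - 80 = 11*n^2 + n*(-22*r - 44) - 154*r - 847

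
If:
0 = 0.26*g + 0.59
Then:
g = -2.27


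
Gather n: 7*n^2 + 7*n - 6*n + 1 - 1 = 7*n^2 + n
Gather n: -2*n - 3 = -2*n - 3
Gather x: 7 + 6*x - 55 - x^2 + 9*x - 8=-x^2 + 15*x - 56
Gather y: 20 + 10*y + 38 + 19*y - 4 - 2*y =27*y + 54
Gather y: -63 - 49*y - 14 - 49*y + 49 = -98*y - 28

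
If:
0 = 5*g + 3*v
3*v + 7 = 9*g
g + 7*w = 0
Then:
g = 1/2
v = -5/6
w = -1/14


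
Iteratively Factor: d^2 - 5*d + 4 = (d - 4)*(d - 1)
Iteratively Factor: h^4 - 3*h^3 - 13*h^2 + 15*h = (h - 5)*(h^3 + 2*h^2 - 3*h) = (h - 5)*(h + 3)*(h^2 - h) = h*(h - 5)*(h + 3)*(h - 1)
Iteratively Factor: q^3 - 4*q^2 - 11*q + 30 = (q - 5)*(q^2 + q - 6) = (q - 5)*(q + 3)*(q - 2)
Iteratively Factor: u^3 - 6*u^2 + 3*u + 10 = (u + 1)*(u^2 - 7*u + 10) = (u - 5)*(u + 1)*(u - 2)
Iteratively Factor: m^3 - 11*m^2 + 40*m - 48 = (m - 3)*(m^2 - 8*m + 16) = (m - 4)*(m - 3)*(m - 4)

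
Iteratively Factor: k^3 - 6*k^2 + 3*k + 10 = (k - 2)*(k^2 - 4*k - 5) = (k - 5)*(k - 2)*(k + 1)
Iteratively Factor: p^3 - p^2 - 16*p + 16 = (p + 4)*(p^2 - 5*p + 4) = (p - 4)*(p + 4)*(p - 1)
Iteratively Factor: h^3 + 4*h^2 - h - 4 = (h - 1)*(h^2 + 5*h + 4) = (h - 1)*(h + 1)*(h + 4)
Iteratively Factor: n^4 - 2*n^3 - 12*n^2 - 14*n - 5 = (n + 1)*(n^3 - 3*n^2 - 9*n - 5) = (n + 1)^2*(n^2 - 4*n - 5) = (n - 5)*(n + 1)^2*(n + 1)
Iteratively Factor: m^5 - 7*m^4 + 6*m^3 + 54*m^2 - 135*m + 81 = (m - 3)*(m^4 - 4*m^3 - 6*m^2 + 36*m - 27) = (m - 3)^2*(m^3 - m^2 - 9*m + 9) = (m - 3)^2*(m - 1)*(m^2 - 9) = (m - 3)^2*(m - 1)*(m + 3)*(m - 3)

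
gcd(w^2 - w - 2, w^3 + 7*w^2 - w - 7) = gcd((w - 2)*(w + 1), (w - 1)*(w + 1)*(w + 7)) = w + 1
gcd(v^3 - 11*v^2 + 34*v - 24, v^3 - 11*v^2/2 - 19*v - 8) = 1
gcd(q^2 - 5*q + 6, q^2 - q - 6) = q - 3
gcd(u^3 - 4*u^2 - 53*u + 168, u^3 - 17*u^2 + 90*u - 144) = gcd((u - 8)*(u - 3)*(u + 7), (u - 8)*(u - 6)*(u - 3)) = u^2 - 11*u + 24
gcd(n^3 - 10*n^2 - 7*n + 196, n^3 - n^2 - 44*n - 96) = n + 4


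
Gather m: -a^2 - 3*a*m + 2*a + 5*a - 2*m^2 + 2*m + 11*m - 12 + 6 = -a^2 + 7*a - 2*m^2 + m*(13 - 3*a) - 6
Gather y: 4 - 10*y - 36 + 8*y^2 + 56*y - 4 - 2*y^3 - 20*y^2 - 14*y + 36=-2*y^3 - 12*y^2 + 32*y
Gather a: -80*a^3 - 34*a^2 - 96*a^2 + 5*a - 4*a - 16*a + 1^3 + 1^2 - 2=-80*a^3 - 130*a^2 - 15*a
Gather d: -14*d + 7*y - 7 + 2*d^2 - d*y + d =2*d^2 + d*(-y - 13) + 7*y - 7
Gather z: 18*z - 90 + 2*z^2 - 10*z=2*z^2 + 8*z - 90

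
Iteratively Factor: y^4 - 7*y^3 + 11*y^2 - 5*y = (y - 5)*(y^3 - 2*y^2 + y) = (y - 5)*(y - 1)*(y^2 - y) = (y - 5)*(y - 1)^2*(y)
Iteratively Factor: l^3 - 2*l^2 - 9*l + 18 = (l - 3)*(l^2 + l - 6) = (l - 3)*(l + 3)*(l - 2)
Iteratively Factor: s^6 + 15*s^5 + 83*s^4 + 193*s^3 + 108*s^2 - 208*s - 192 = (s - 1)*(s^5 + 16*s^4 + 99*s^3 + 292*s^2 + 400*s + 192) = (s - 1)*(s + 3)*(s^4 + 13*s^3 + 60*s^2 + 112*s + 64) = (s - 1)*(s + 3)*(s + 4)*(s^3 + 9*s^2 + 24*s + 16) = (s - 1)*(s + 3)*(s + 4)^2*(s^2 + 5*s + 4) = (s - 1)*(s + 1)*(s + 3)*(s + 4)^2*(s + 4)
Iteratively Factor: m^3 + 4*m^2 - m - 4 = (m + 4)*(m^2 - 1) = (m + 1)*(m + 4)*(m - 1)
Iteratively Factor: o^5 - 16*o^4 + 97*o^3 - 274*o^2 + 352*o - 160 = (o - 1)*(o^4 - 15*o^3 + 82*o^2 - 192*o + 160) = (o - 4)*(o - 1)*(o^3 - 11*o^2 + 38*o - 40) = (o - 5)*(o - 4)*(o - 1)*(o^2 - 6*o + 8) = (o - 5)*(o - 4)*(o - 2)*(o - 1)*(o - 4)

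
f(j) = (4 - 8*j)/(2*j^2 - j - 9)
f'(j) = (1 - 4*j)*(4 - 8*j)/(2*j^2 - j - 9)^2 - 8/(2*j^2 - j - 9)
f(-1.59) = -7.10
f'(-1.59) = 25.61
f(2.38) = 293.75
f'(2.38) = 49038.09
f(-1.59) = -7.10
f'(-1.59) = 25.61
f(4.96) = -1.01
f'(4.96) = 0.31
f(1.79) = 2.36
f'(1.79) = 5.14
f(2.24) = 11.55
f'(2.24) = 82.97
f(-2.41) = 4.63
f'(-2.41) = 8.21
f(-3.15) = 2.09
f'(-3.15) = 1.46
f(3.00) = -3.33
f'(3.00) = 4.78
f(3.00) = -3.33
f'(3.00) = 4.78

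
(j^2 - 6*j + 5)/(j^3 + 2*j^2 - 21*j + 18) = (j - 5)/(j^2 + 3*j - 18)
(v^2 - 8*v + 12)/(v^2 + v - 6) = (v - 6)/(v + 3)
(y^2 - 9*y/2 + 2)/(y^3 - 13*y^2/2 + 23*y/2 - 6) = (2*y - 1)/(2*y^2 - 5*y + 3)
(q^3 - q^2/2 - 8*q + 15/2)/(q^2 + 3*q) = q - 7/2 + 5/(2*q)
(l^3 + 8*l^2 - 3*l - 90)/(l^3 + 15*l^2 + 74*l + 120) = (l - 3)/(l + 4)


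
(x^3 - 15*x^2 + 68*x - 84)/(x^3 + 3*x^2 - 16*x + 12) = (x^2 - 13*x + 42)/(x^2 + 5*x - 6)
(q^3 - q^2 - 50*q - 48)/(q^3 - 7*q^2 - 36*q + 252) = (q^2 - 7*q - 8)/(q^2 - 13*q + 42)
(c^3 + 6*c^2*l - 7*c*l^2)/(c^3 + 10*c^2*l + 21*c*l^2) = (c - l)/(c + 3*l)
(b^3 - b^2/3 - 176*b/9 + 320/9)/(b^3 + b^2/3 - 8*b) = (3*b^2 + 7*b - 40)/(3*b*(b + 3))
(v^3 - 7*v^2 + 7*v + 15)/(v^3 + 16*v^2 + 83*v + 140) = (v^3 - 7*v^2 + 7*v + 15)/(v^3 + 16*v^2 + 83*v + 140)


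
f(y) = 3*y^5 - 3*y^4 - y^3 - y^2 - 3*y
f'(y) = 15*y^4 - 12*y^3 - 3*y^2 - 2*y - 3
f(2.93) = 384.20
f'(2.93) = 769.05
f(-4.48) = -6539.09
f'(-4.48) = 7067.05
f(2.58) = 178.45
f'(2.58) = 430.40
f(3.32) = 788.02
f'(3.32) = 1340.56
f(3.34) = 815.19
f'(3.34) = 1376.45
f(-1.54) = -36.96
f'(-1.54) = 121.16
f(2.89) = 354.37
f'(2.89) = 722.88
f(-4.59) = -7354.21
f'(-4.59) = 7761.38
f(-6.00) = -27018.00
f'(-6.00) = 21933.00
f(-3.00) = -945.00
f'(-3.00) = 1515.00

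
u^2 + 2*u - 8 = (u - 2)*(u + 4)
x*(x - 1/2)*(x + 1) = x^3 + x^2/2 - x/2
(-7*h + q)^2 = 49*h^2 - 14*h*q + q^2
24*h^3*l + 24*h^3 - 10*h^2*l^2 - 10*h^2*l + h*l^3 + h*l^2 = (-6*h + l)*(-4*h + l)*(h*l + h)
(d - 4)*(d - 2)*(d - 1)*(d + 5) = d^4 - 2*d^3 - 21*d^2 + 62*d - 40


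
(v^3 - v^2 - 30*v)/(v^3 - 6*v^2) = (v + 5)/v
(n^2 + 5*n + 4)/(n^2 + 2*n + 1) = (n + 4)/(n + 1)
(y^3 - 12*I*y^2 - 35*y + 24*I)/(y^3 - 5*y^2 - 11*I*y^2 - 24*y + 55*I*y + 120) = (y - I)/(y - 5)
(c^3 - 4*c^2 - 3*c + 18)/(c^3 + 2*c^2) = 1 - 6/c + 9/c^2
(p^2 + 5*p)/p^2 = (p + 5)/p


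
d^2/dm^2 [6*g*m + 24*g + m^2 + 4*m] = 2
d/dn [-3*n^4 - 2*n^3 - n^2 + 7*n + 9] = -12*n^3 - 6*n^2 - 2*n + 7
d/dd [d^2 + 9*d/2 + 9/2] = 2*d + 9/2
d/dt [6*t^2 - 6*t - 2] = 12*t - 6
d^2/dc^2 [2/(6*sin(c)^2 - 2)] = 6*(-6*sin(c)^4 + 7*sin(c)^2 + 1)/(3*sin(c)^2 - 1)^3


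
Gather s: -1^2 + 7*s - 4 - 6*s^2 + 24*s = -6*s^2 + 31*s - 5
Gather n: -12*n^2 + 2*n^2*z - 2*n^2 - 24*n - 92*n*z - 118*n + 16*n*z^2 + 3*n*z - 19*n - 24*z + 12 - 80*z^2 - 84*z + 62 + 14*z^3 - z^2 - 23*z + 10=n^2*(2*z - 14) + n*(16*z^2 - 89*z - 161) + 14*z^3 - 81*z^2 - 131*z + 84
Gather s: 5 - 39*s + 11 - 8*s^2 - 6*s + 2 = -8*s^2 - 45*s + 18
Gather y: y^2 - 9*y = y^2 - 9*y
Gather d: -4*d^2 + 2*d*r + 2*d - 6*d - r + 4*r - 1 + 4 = -4*d^2 + d*(2*r - 4) + 3*r + 3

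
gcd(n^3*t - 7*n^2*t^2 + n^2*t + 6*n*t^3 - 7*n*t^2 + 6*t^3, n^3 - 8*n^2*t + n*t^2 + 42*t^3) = 1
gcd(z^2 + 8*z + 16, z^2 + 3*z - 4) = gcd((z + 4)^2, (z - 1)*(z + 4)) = z + 4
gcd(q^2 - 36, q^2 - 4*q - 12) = q - 6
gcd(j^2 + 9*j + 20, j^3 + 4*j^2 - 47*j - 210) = j + 5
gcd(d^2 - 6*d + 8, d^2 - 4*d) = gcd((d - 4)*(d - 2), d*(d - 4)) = d - 4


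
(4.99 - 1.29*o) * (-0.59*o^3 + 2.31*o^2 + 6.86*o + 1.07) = 0.7611*o^4 - 5.924*o^3 + 2.6775*o^2 + 32.8511*o + 5.3393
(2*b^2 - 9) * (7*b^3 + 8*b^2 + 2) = 14*b^5 + 16*b^4 - 63*b^3 - 68*b^2 - 18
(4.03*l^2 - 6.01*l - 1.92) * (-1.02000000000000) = -4.1106*l^2 + 6.1302*l + 1.9584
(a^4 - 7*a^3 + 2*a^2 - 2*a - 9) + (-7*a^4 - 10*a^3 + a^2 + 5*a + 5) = -6*a^4 - 17*a^3 + 3*a^2 + 3*a - 4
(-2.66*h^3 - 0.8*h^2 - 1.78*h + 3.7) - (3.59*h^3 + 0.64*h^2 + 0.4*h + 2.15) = -6.25*h^3 - 1.44*h^2 - 2.18*h + 1.55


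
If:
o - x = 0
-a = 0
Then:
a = 0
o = x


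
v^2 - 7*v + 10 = (v - 5)*(v - 2)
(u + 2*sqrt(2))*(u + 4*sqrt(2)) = u^2 + 6*sqrt(2)*u + 16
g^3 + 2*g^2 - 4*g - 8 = (g - 2)*(g + 2)^2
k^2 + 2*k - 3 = (k - 1)*(k + 3)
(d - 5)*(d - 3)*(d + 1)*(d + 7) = d^4 - 42*d^2 + 64*d + 105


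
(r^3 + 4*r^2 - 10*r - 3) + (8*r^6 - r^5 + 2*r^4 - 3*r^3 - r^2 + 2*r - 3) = 8*r^6 - r^5 + 2*r^4 - 2*r^3 + 3*r^2 - 8*r - 6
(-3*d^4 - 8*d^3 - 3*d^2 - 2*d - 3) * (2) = -6*d^4 - 16*d^3 - 6*d^2 - 4*d - 6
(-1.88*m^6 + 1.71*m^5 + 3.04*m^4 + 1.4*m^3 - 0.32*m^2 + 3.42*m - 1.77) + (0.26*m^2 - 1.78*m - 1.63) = -1.88*m^6 + 1.71*m^5 + 3.04*m^4 + 1.4*m^3 - 0.06*m^2 + 1.64*m - 3.4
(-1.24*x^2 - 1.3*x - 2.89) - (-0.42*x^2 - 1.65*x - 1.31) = -0.82*x^2 + 0.35*x - 1.58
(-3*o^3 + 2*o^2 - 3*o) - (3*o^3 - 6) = -6*o^3 + 2*o^2 - 3*o + 6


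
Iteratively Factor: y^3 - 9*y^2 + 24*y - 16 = (y - 4)*(y^2 - 5*y + 4) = (y - 4)*(y - 1)*(y - 4)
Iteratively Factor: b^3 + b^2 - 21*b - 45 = (b - 5)*(b^2 + 6*b + 9) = (b - 5)*(b + 3)*(b + 3)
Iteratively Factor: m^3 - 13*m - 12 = (m - 4)*(m^2 + 4*m + 3) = (m - 4)*(m + 3)*(m + 1)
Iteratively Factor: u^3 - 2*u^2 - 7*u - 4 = (u + 1)*(u^2 - 3*u - 4) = (u - 4)*(u + 1)*(u + 1)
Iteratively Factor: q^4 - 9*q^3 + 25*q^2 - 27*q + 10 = (q - 2)*(q^3 - 7*q^2 + 11*q - 5) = (q - 2)*(q - 1)*(q^2 - 6*q + 5) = (q - 5)*(q - 2)*(q - 1)*(q - 1)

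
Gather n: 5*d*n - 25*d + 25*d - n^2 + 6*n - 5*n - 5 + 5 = -n^2 + n*(5*d + 1)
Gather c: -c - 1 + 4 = 3 - c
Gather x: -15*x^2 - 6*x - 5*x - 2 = -15*x^2 - 11*x - 2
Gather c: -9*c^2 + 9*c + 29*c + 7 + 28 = -9*c^2 + 38*c + 35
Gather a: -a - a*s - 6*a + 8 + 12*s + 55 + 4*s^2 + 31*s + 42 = a*(-s - 7) + 4*s^2 + 43*s + 105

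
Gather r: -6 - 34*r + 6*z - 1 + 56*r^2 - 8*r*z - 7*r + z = 56*r^2 + r*(-8*z - 41) + 7*z - 7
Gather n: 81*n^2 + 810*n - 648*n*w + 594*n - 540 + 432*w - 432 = 81*n^2 + n*(1404 - 648*w) + 432*w - 972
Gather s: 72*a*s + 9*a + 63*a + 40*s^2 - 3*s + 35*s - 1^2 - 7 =72*a + 40*s^2 + s*(72*a + 32) - 8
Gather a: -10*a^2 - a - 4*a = -10*a^2 - 5*a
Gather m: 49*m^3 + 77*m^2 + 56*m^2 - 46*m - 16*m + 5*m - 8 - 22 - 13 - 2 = 49*m^3 + 133*m^2 - 57*m - 45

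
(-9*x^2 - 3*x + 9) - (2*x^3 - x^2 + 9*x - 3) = -2*x^3 - 8*x^2 - 12*x + 12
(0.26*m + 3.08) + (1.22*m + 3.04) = 1.48*m + 6.12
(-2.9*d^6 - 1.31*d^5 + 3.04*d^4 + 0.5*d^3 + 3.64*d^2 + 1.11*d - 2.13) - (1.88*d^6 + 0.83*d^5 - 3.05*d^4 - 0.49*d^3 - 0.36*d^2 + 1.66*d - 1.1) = -4.78*d^6 - 2.14*d^5 + 6.09*d^4 + 0.99*d^3 + 4.0*d^2 - 0.55*d - 1.03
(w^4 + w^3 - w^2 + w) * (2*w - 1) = 2*w^5 + w^4 - 3*w^3 + 3*w^2 - w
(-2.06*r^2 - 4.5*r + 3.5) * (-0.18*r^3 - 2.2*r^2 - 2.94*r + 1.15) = 0.3708*r^5 + 5.342*r^4 + 15.3264*r^3 + 3.161*r^2 - 15.465*r + 4.025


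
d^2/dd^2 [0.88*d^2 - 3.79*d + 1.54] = 1.76000000000000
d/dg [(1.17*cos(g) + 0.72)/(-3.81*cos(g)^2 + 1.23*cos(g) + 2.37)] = (4.4577*sin(g)^2 - 5.4864*cos(g) - 6.345)*sin(g)/(-3.81*cos(g)^2 + 1.23*cos(g) + 2.37)^2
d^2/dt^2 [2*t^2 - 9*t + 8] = 4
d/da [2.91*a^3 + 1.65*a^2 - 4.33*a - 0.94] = 8.73*a^2 + 3.3*a - 4.33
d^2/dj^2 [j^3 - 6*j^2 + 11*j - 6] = 6*j - 12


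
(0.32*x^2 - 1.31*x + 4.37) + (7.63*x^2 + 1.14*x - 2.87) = 7.95*x^2 - 0.17*x + 1.5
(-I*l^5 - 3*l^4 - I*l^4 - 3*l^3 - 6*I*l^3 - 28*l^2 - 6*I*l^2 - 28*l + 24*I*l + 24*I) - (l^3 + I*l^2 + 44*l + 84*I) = -I*l^5 - 3*l^4 - I*l^4 - 4*l^3 - 6*I*l^3 - 28*l^2 - 7*I*l^2 - 72*l + 24*I*l - 60*I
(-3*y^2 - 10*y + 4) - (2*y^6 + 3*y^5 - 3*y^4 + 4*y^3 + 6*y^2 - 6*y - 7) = -2*y^6 - 3*y^5 + 3*y^4 - 4*y^3 - 9*y^2 - 4*y + 11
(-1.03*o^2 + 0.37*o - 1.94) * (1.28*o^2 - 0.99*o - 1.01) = -1.3184*o^4 + 1.4933*o^3 - 1.8092*o^2 + 1.5469*o + 1.9594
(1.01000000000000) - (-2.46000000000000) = 3.47000000000000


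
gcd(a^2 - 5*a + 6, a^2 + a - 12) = a - 3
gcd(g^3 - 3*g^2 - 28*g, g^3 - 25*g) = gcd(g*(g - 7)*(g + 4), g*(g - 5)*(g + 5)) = g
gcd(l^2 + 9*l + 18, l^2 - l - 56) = 1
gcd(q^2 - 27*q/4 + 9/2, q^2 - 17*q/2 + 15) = q - 6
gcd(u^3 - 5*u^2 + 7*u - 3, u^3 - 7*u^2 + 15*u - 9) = u^2 - 4*u + 3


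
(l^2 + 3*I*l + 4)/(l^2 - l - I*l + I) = (l + 4*I)/(l - 1)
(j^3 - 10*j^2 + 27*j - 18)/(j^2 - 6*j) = j - 4 + 3/j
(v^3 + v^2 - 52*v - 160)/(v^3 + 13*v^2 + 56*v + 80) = (v - 8)/(v + 4)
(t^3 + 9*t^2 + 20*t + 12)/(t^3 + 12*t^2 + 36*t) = (t^2 + 3*t + 2)/(t*(t + 6))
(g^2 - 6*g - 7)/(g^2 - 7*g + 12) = (g^2 - 6*g - 7)/(g^2 - 7*g + 12)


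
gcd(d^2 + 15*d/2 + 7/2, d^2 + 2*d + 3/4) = d + 1/2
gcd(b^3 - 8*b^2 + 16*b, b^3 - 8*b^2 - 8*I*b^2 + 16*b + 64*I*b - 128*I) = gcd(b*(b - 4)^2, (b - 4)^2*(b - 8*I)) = b^2 - 8*b + 16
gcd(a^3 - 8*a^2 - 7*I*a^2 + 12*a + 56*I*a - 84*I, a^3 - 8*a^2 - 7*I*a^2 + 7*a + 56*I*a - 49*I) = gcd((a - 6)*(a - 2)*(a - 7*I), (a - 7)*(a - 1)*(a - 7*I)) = a - 7*I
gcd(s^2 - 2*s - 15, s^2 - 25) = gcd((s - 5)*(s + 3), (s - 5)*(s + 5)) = s - 5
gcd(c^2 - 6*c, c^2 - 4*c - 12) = c - 6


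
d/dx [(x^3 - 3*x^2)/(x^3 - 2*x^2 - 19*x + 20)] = x*(x^3 - 38*x^2 + 117*x - 120)/(x^6 - 4*x^5 - 34*x^4 + 116*x^3 + 281*x^2 - 760*x + 400)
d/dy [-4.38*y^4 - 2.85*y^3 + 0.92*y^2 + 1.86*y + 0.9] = -17.52*y^3 - 8.55*y^2 + 1.84*y + 1.86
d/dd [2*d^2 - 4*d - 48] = 4*d - 4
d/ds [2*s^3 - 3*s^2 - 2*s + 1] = 6*s^2 - 6*s - 2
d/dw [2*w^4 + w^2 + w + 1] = 8*w^3 + 2*w + 1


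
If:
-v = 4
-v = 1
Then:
No Solution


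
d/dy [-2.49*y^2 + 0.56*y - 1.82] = 0.56 - 4.98*y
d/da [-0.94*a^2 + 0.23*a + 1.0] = 0.23 - 1.88*a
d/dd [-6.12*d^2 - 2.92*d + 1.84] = -12.24*d - 2.92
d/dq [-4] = 0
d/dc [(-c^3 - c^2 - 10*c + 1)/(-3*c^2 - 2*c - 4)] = (3*c^4 + 4*c^3 - 16*c^2 + 14*c + 42)/(9*c^4 + 12*c^3 + 28*c^2 + 16*c + 16)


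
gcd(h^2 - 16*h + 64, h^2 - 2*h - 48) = h - 8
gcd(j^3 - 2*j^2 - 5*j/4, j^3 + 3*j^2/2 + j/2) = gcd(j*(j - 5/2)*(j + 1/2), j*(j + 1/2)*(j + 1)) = j^2 + j/2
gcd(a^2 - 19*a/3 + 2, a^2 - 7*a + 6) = a - 6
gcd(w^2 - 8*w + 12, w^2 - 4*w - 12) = w - 6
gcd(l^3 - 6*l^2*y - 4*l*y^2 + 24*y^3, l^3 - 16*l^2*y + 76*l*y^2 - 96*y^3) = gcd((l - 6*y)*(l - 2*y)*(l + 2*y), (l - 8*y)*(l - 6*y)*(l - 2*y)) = l^2 - 8*l*y + 12*y^2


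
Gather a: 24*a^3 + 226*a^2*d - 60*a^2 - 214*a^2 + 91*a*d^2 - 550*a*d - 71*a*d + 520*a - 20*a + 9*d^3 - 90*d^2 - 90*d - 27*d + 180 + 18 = 24*a^3 + a^2*(226*d - 274) + a*(91*d^2 - 621*d + 500) + 9*d^3 - 90*d^2 - 117*d + 198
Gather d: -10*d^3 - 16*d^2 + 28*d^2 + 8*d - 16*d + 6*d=-10*d^3 + 12*d^2 - 2*d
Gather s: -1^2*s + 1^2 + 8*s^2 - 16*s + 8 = 8*s^2 - 17*s + 9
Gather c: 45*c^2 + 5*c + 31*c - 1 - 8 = 45*c^2 + 36*c - 9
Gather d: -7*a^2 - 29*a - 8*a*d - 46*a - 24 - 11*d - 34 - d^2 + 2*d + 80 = -7*a^2 - 75*a - d^2 + d*(-8*a - 9) + 22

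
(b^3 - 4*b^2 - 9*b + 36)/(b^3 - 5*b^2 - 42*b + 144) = (b^2 - b - 12)/(b^2 - 2*b - 48)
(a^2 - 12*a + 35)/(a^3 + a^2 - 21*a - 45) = (a - 7)/(a^2 + 6*a + 9)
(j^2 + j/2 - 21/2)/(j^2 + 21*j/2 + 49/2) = (j - 3)/(j + 7)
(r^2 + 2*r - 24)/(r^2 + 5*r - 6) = (r - 4)/(r - 1)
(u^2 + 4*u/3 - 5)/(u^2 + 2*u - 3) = (u - 5/3)/(u - 1)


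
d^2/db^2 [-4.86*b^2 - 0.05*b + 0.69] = -9.72000000000000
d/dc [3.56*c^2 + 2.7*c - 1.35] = 7.12*c + 2.7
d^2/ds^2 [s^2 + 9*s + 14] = 2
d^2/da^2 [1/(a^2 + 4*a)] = 2*(-a*(a + 4) + 4*(a + 2)^2)/(a^3*(a + 4)^3)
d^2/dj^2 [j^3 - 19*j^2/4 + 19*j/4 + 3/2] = 6*j - 19/2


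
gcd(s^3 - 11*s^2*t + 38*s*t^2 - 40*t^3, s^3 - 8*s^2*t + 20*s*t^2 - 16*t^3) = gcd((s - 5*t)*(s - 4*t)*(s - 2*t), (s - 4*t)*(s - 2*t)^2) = s^2 - 6*s*t + 8*t^2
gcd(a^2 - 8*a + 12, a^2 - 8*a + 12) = a^2 - 8*a + 12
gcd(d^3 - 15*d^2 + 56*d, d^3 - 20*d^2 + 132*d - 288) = d - 8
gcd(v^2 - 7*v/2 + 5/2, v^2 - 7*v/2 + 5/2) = v^2 - 7*v/2 + 5/2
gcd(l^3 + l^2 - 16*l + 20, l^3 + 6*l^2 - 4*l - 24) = l - 2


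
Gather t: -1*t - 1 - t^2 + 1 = -t^2 - t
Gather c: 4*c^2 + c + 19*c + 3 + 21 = 4*c^2 + 20*c + 24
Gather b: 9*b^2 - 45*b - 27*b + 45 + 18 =9*b^2 - 72*b + 63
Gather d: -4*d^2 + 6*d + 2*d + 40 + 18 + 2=-4*d^2 + 8*d + 60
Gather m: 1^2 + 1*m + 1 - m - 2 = 0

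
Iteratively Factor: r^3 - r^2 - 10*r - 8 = (r - 4)*(r^2 + 3*r + 2) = (r - 4)*(r + 2)*(r + 1)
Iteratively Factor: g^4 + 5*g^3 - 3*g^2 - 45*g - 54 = (g + 3)*(g^3 + 2*g^2 - 9*g - 18) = (g + 3)^2*(g^2 - g - 6) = (g - 3)*(g + 3)^2*(g + 2)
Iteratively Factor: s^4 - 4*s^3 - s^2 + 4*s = (s - 1)*(s^3 - 3*s^2 - 4*s) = (s - 1)*(s + 1)*(s^2 - 4*s) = (s - 4)*(s - 1)*(s + 1)*(s)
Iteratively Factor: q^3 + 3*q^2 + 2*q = (q)*(q^2 + 3*q + 2) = q*(q + 2)*(q + 1)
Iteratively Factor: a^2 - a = (a - 1)*(a)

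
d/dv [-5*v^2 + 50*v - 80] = 50 - 10*v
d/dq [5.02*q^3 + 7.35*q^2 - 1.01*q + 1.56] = 15.06*q^2 + 14.7*q - 1.01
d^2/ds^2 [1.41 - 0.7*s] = 0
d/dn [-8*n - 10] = -8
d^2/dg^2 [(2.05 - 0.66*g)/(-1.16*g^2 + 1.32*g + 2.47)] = ((6.4984 - 4.5936*g)*(-1.16*g^2 + 1.32*g + 2.47) - (0.66*g - 2.05)*(2.32*g - 1.32)*(4.64*g - 2.64))/(-1.16*g^2 + 1.32*g + 2.47)^3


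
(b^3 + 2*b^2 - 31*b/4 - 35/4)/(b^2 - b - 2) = (b^2 + b - 35/4)/(b - 2)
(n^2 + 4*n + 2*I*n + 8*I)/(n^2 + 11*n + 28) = (n + 2*I)/(n + 7)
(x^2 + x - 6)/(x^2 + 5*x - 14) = (x + 3)/(x + 7)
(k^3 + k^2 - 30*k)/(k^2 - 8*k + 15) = k*(k + 6)/(k - 3)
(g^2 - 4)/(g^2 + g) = (g^2 - 4)/(g*(g + 1))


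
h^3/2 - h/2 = h*(h/2 + 1/2)*(h - 1)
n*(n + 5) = n^2 + 5*n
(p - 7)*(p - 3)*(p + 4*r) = p^3 + 4*p^2*r - 10*p^2 - 40*p*r + 21*p + 84*r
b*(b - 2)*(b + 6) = b^3 + 4*b^2 - 12*b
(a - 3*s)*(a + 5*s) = a^2 + 2*a*s - 15*s^2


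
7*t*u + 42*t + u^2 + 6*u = (7*t + u)*(u + 6)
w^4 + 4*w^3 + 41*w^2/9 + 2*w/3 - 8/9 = (w - 1/3)*(w + 1)*(w + 4/3)*(w + 2)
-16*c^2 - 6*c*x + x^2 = (-8*c + x)*(2*c + x)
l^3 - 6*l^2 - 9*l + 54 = (l - 6)*(l - 3)*(l + 3)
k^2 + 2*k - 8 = (k - 2)*(k + 4)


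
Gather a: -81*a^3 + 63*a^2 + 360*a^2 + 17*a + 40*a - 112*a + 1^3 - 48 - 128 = -81*a^3 + 423*a^2 - 55*a - 175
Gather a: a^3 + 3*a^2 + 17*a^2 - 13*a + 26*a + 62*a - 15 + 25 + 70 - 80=a^3 + 20*a^2 + 75*a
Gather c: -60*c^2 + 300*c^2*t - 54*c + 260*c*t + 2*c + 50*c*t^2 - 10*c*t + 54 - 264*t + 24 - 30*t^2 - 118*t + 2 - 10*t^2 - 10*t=c^2*(300*t - 60) + c*(50*t^2 + 250*t - 52) - 40*t^2 - 392*t + 80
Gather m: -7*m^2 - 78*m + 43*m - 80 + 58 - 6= -7*m^2 - 35*m - 28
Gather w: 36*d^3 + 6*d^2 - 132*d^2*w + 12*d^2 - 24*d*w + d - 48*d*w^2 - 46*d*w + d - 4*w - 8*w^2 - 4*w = 36*d^3 + 18*d^2 + 2*d + w^2*(-48*d - 8) + w*(-132*d^2 - 70*d - 8)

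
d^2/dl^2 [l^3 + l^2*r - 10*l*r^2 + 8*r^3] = 6*l + 2*r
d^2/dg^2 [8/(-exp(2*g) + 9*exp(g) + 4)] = 8*(2*(2*exp(g) - 9)^2*exp(g) + (4*exp(g) - 9)*(-exp(2*g) + 9*exp(g) + 4))*exp(g)/(-exp(2*g) + 9*exp(g) + 4)^3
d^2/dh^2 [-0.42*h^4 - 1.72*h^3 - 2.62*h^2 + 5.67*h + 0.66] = -5.04*h^2 - 10.32*h - 5.24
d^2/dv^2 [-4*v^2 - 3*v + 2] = -8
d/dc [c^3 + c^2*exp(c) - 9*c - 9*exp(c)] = c^2*exp(c) + 3*c^2 + 2*c*exp(c) - 9*exp(c) - 9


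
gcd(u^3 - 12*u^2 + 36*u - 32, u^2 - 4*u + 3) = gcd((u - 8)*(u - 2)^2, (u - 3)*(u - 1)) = 1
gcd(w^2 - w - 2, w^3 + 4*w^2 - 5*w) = 1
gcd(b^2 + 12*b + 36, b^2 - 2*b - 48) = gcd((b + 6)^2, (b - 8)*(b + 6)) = b + 6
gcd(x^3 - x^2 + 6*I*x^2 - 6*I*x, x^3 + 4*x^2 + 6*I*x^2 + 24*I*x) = x^2 + 6*I*x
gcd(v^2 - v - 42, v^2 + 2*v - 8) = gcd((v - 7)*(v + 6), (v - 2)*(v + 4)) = 1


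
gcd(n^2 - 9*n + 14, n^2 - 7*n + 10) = n - 2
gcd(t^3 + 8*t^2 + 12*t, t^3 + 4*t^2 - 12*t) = t^2 + 6*t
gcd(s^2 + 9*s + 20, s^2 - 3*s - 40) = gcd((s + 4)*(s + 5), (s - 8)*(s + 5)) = s + 5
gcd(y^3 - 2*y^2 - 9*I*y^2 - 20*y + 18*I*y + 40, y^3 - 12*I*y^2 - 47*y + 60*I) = y^2 - 9*I*y - 20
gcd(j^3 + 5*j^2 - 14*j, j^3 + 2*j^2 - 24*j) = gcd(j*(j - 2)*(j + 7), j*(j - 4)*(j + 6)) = j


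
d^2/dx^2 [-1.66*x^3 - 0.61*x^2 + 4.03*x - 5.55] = -9.96*x - 1.22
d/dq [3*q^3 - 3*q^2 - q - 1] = 9*q^2 - 6*q - 1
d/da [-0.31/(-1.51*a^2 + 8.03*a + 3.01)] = (2.4893 - 0.9362*a)/(-1.51*a^2 + 8.03*a + 3.01)^2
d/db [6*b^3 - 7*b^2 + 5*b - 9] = 18*b^2 - 14*b + 5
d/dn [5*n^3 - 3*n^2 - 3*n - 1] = 15*n^2 - 6*n - 3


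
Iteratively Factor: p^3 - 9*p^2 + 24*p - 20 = (p - 5)*(p^2 - 4*p + 4) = (p - 5)*(p - 2)*(p - 2)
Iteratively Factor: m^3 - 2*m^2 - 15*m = (m + 3)*(m^2 - 5*m) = m*(m + 3)*(m - 5)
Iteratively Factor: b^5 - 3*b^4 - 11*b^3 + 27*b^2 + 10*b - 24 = (b + 1)*(b^4 - 4*b^3 - 7*b^2 + 34*b - 24) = (b + 1)*(b + 3)*(b^3 - 7*b^2 + 14*b - 8) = (b - 4)*(b + 1)*(b + 3)*(b^2 - 3*b + 2) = (b - 4)*(b - 2)*(b + 1)*(b + 3)*(b - 1)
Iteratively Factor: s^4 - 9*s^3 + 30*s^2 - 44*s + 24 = (s - 2)*(s^3 - 7*s^2 + 16*s - 12) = (s - 2)^2*(s^2 - 5*s + 6) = (s - 2)^3*(s - 3)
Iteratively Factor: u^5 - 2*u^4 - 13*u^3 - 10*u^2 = (u + 2)*(u^4 - 4*u^3 - 5*u^2) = u*(u + 2)*(u^3 - 4*u^2 - 5*u) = u^2*(u + 2)*(u^2 - 4*u - 5) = u^2*(u + 1)*(u + 2)*(u - 5)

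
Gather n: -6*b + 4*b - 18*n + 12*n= -2*b - 6*n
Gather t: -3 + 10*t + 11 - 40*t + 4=12 - 30*t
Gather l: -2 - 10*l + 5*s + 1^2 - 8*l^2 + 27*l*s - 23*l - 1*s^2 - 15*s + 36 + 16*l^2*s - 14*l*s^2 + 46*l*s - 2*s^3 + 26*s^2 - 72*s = l^2*(16*s - 8) + l*(-14*s^2 + 73*s - 33) - 2*s^3 + 25*s^2 - 82*s + 35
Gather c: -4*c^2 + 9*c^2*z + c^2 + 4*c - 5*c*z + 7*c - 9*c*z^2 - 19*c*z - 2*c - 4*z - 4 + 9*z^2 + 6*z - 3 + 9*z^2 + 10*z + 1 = c^2*(9*z - 3) + c*(-9*z^2 - 24*z + 9) + 18*z^2 + 12*z - 6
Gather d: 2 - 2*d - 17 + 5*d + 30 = 3*d + 15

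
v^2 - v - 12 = (v - 4)*(v + 3)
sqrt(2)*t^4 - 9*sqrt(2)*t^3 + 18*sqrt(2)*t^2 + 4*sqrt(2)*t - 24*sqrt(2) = (t - 6)*(t - 2)^2*(sqrt(2)*t + sqrt(2))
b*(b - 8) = b^2 - 8*b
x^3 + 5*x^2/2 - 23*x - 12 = (x - 4)*(x + 1/2)*(x + 6)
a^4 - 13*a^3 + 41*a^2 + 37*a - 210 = (a - 7)*(a - 5)*(a - 3)*(a + 2)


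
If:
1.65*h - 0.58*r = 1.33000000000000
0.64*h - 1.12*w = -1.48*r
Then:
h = 0.23091141760273*w + 0.699701407649652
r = 0.656903170766387*w - 0.302573581686336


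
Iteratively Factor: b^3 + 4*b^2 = (b)*(b^2 + 4*b) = b*(b + 4)*(b)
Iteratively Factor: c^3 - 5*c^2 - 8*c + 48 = (c - 4)*(c^2 - c - 12) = (c - 4)*(c + 3)*(c - 4)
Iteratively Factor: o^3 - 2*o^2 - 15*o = (o)*(o^2 - 2*o - 15) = o*(o - 5)*(o + 3)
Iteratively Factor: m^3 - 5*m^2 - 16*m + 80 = (m - 5)*(m^2 - 16) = (m - 5)*(m - 4)*(m + 4)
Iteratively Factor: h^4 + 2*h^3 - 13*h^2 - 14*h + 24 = (h - 1)*(h^3 + 3*h^2 - 10*h - 24) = (h - 1)*(h + 4)*(h^2 - h - 6) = (h - 1)*(h + 2)*(h + 4)*(h - 3)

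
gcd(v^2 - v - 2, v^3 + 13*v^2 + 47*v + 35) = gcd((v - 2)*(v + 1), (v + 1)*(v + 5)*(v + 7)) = v + 1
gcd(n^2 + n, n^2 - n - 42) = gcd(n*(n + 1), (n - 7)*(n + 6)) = 1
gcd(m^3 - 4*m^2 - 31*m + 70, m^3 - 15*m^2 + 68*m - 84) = m^2 - 9*m + 14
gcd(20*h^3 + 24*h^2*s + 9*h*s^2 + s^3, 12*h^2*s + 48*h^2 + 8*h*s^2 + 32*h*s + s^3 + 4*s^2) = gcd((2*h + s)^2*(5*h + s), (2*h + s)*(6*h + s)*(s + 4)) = 2*h + s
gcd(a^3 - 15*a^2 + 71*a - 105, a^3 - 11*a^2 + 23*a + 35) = a^2 - 12*a + 35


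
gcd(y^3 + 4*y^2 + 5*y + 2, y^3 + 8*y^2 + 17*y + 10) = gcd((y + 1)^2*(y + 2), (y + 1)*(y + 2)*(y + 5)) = y^2 + 3*y + 2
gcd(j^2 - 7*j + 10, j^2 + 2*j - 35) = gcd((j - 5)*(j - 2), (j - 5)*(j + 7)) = j - 5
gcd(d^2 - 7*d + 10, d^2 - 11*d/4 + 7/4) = 1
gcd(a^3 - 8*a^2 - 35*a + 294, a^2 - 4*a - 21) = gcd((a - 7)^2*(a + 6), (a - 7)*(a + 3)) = a - 7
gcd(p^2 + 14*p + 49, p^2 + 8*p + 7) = p + 7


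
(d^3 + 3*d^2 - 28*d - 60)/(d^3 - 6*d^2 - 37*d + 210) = (d + 2)/(d - 7)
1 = 1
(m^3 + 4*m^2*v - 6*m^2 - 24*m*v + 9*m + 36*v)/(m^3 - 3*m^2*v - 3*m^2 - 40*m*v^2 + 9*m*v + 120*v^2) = (-m^2 - 4*m*v + 3*m + 12*v)/(-m^2 + 3*m*v + 40*v^2)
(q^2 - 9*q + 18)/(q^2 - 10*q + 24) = (q - 3)/(q - 4)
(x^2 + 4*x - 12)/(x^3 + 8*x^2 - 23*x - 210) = (x - 2)/(x^2 + 2*x - 35)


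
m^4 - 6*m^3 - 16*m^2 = m^2*(m - 8)*(m + 2)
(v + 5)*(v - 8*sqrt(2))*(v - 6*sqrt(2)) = v^3 - 14*sqrt(2)*v^2 + 5*v^2 - 70*sqrt(2)*v + 96*v + 480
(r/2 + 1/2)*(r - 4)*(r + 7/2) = r^3/2 + r^2/4 - 29*r/4 - 7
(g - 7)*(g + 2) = g^2 - 5*g - 14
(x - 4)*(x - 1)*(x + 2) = x^3 - 3*x^2 - 6*x + 8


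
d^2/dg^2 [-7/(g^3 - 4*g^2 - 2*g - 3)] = 14*((3*g - 4)*(-g^3 + 4*g^2 + 2*g + 3) + (-3*g^2 + 8*g + 2)^2)/(-g^3 + 4*g^2 + 2*g + 3)^3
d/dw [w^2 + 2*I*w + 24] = 2*w + 2*I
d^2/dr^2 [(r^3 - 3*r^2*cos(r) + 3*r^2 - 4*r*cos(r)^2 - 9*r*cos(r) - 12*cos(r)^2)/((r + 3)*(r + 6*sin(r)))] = (6*r^3*sin(r) + 3*r^3*cos(r) - 9*r^2*sin(2*r) + 26*r^2*cos(2*r) + 54*r^2 - 78*r*sin(r) - 80*r*sin(2*r) + 18*r*sin(3*r) - 216*r*cos(r) - 36*r*cos(2*r) - 36*(1 - cos(2*r))^2 + 216*sin(r) + 18*sin(2*r) - 96*cos(r) - 112*cos(2*r) - 184)/(r + 6*sin(r))^3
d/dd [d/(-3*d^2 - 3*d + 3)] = (-d^2 + d*(2*d + 1) - d + 1)/(3*(d^2 + d - 1)^2)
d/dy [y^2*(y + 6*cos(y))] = 3*y*(-2*y*sin(y) + y + 4*cos(y))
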